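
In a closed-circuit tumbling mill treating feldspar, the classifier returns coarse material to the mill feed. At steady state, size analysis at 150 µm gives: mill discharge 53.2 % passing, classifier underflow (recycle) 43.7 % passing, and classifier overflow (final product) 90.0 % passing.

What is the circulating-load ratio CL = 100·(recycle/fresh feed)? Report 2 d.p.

CL = 387.37 %

Let r = R/F. Size balance at 150 µm:
r = (o − d)/(d − u)
r = (90.0 − 53.2)/(53.2 − 43.7) = 36.8/9.5 = 3.8737
CL = 100·r = 387.37 %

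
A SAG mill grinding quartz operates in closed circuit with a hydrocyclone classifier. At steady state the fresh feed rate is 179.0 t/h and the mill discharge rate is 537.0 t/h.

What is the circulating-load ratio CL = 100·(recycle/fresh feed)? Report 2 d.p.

Steady state: M = F + R.
R = M − F = 537.0 − 179.0 = 358.0 t/h
CL = 100·R/F = 100·358.0/179.0 = 200.00 %

CL = 200.00 %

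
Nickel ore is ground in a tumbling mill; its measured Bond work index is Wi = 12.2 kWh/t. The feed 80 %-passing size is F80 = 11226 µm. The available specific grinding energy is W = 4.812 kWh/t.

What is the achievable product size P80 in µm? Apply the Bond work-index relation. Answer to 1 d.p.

P80 = 418.5 µm

Bond: W = 10·Wi·(1/√P80 − 1/√F80)
P80^(−½) = W/(10 Wi) + F80^(−½)
  = 4.8120/(10·12.2) + 1/√11226 = 0.039443 + 0.009438 = 0.048881
P80 = (1/0.048881)² = 20.4579² = 418.53 µm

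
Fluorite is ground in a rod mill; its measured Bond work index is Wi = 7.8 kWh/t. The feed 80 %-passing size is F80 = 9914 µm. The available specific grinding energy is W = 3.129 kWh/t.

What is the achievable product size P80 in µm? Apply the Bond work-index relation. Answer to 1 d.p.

W = 10 Wi / √P80 − 10 Wi / √F80
P80^(−½) = W/(10 Wi) + F80^(−½)
  = 3.1290/(10·7.8) + 1/√9914 = 0.040115 + 0.010043 = 0.050159
P80 = (1/0.050159)² = 19.9367² = 397.47 µm

P80 = 397.5 µm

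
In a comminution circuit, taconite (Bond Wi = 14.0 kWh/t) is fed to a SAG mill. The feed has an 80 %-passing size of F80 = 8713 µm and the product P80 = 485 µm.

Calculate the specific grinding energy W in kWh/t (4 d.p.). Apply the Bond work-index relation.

W = 4.8572 kWh/t

W = 10·Wi·[P80^(−½) − F80^(−½)]
1/√485 = 0.045408;  1/√8713 = 0.010713
W = 10·14.0·(0.045408 − 0.010713) = 4.8572 kWh/t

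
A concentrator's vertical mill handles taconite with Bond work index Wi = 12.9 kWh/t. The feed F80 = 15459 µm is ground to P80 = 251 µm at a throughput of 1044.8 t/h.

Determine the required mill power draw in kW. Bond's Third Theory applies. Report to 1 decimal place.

P = 7423.2 kW

W = 10 Wi (1/√P80 − 1/√F80)  [Bond]
W = 10·12.9·(1/√251 − 1/√15459) = 10·12.9·(0.055077) = 7.1049 kWh/t
P = W·T = 7.1049·1044.8 = 7423.2 kW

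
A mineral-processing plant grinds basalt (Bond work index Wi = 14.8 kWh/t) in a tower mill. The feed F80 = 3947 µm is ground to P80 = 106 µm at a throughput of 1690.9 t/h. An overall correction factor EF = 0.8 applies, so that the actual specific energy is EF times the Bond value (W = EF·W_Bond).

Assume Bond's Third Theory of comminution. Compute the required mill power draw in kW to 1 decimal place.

W_Bond = 10·Wi·(1/√P₈₀ − 1/√F₈₀)
W = 10·14.8·(1/√106 − 1/√3947) = 10·14.8·(0.081211) = 12.0193 kWh/t
Apply correction: 12.0193 × 0.8 = 9.6154 kWh/t
P_mill = W·ṁ = 9.6154·1690.9 = 16258.7 kW

P = 16258.7 kW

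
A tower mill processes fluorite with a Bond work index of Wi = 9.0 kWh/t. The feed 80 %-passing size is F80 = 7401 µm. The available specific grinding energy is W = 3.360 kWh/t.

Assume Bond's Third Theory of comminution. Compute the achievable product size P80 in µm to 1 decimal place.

W_Bond = 10·Wi·(1/√P₈₀ − 1/√F₈₀)
⇒ 1/√P80 = W/(10·Wi) + 1/√F80
  = 3.3600/(10·9.0) + 1/√7401 = 0.037333 + 0.011624 = 0.048957
P80 = (1/0.048957)² = 20.4260² = 417.22 µm

P80 = 417.2 µm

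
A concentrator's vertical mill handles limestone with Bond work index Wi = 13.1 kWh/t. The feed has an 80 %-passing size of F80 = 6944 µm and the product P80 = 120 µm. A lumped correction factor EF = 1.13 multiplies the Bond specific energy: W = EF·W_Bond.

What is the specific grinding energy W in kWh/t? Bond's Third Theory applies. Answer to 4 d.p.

W = 11.7368 kWh/t

W = 10 Wi / √P80 − 10 Wi / √F80
1/√120 = 0.091287;  1/√6944 = 0.012000
W = 10·13.1·(0.091287 − 0.012000) = 10.3866 kWh/t
W_actual = 1.13 × 10.3866 = 11.7368 kWh/t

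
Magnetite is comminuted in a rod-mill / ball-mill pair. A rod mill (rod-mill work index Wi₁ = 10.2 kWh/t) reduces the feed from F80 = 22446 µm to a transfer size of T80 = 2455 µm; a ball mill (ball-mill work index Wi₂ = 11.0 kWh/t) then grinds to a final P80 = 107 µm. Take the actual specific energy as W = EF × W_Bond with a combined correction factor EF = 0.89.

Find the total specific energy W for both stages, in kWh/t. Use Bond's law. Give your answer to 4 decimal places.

W = 8.7147 kWh/t

W = 10 Wi / √P80 − 10 Wi / √F80
Stage 1 (22446→2455 µm, Wi₁=10.2): W₁ = 10·10.2·(0.020182 − 0.006675) = 1.3778 kWh/t
Stage 2 (2455→107 µm, Wi₂=11.0): W₂ = 10·11.0·(0.096674 − 0.020182) = 8.4140 kWh/t
W = W₁ + W₂ = 1.3778 + 8.4140 = 9.7918 kWh/t
Apply correction: 9.7918 × 0.89 = 8.7147 kWh/t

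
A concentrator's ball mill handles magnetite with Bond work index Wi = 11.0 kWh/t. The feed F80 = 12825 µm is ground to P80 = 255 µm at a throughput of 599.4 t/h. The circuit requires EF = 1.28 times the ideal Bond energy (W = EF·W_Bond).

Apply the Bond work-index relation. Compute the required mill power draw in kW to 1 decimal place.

W_Bond = 10·Wi·(1/√P₈₀ − 1/√F₈₀)
W = 10·11.0·(1/√255 − 1/√12825) = 10·11.0·(0.053792) = 5.9171 kWh/t
Corrected W = EF·W_Bond = 1.28·5.9171 = 7.5739 kWh/t
Mill draw = 7.5739 × 599.4 = 4539.8 kW

P = 4539.8 kW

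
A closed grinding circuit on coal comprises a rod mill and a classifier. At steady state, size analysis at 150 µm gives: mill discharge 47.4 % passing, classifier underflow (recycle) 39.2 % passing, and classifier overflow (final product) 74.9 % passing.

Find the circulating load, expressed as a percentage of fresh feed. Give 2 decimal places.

CL = 335.37 %

Mass balance on the −150 µm fraction:
(1+r)d = ru + o → r = (o−d)/(d−u)
r = (74.9 − 47.4)/(47.4 − 39.2) = 27.5/8.2 = 3.3537
CL = 100·r = 335.37 %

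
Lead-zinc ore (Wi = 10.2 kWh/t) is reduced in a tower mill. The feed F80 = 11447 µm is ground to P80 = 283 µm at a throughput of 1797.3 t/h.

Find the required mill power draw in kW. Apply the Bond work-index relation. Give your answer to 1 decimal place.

P = 9184.1 kW

W_Bond = 10·Wi·(1/√P₈₀ − 1/√F₈₀)
W = 10·10.2·(1/√283 − 1/√11447) = 10·10.2·(0.050097) = 5.1099 kWh/t
P_mill = W·ṁ = 5.1099·1797.3 = 9184.1 kW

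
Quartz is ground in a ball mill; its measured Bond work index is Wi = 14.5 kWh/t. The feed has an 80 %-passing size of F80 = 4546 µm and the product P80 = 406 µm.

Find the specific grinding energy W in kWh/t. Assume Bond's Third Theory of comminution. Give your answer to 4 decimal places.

W_Bond = 10·Wi·(1/√P₈₀ − 1/√F₈₀)
1/√406 = 0.049629;  1/√4546 = 0.014832
W = 10·14.5·(0.049629 − 0.014832) = 5.0457 kWh/t

W = 5.0457 kWh/t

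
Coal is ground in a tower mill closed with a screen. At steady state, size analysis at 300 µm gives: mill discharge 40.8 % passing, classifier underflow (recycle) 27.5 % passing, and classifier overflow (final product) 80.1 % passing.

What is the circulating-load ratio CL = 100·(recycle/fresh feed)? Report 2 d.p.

CL = 295.49 %

Two-product formula at 300 µm:
r = (o − d)/(d − u)
r = (80.1 − 40.8)/(40.8 − 27.5) = 39.3/13.3 = 2.9549
CL = 100·r = 295.49 %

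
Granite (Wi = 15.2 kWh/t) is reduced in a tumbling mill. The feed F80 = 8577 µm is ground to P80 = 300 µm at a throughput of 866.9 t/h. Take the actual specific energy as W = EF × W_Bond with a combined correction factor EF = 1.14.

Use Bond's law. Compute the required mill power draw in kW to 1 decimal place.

W = 10·Wi·[P80^(−½) − F80^(−½)]
W = 10·15.2·(1/√300 − 1/√8577) = 10·15.2·(0.046937) = 7.1345 kWh/t
Apply correction: 7.1345 × 1.14 = 8.1333 kWh/t
Mill draw = 8.1333 × 866.9 = 7050.8 kW

P = 7050.8 kW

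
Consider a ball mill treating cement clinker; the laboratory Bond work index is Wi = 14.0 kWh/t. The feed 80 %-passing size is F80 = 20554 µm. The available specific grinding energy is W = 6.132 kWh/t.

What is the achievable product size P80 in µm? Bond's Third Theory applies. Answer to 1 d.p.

P80 = 387.9 µm

W = 10 Wi (P80^-0.5 − F80^-0.5)
⇒ 1/√P80 = W/(10 Wi) + 1/√F80
  = 6.1320/(10·14.0) + 1/√20554 = 0.043800 + 0.006975 = 0.050775
P80 = (1/0.050775)² = 19.6947² = 387.88 µm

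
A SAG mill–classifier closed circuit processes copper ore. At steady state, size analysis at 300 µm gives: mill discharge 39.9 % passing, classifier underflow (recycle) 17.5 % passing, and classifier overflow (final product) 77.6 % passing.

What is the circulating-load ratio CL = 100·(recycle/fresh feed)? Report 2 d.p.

Mass balance on the −300 µm fraction:
r = (o − d)/(d − u)
r = (77.6 − 39.9)/(39.9 − 17.5) = 37.7/22.4 = 1.6830
CL = 100·r = 168.30 %

CL = 168.30 %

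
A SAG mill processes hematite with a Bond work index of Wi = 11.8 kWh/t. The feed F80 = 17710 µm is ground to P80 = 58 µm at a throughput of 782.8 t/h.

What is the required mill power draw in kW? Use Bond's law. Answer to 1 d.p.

W = 10·Wi·[P80^(−½) − F80^(−½)]
W = 10·11.8·(1/√58 − 1/√17710) = 10·11.8·(0.123792) = 14.6075 kWh/t
Power = W × throughput = 14.6075 kWh/t × 782.8 t/h = 11434.7 kW

P = 11434.7 kW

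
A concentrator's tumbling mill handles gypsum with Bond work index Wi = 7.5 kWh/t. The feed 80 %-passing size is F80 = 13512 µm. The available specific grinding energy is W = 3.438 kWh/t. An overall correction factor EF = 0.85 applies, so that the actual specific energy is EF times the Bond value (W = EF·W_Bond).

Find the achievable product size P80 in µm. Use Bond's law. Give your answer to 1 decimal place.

Bond: W = 10·Wi·(1/√P80 − 1/√F80)
W_Bond = W / EF = 3.438 / 0.85 = 4.0447 kWh/t
P80^(−½) = W_Bond/(10 Wi) + F80^(−½)
  = 4.0447/(10·7.5) + 1/√13512 = 0.053929 + 0.008603 = 0.062532
P80 = (1/0.062532)² = 15.9918² = 255.74 µm

P80 = 255.7 µm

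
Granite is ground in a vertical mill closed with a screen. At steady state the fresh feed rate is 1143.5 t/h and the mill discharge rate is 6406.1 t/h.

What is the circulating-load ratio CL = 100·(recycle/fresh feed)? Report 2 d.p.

CL = 460.22 %

Mill node: discharge = fresh + recycle.
R = M − F = 6406.1 − 1143.5 = 5262.6 t/h
CL = 100·R/F = 100·5262.6/1143.5 = 460.22 %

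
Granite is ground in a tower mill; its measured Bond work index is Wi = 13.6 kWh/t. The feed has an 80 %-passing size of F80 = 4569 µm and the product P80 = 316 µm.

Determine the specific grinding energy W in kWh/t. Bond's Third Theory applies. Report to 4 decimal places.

W = 10 Wi / √P80 − 10 Wi / √F80
1/√316 = 0.056254;  1/√4569 = 0.014794
W = 10·13.6·(0.056254 − 0.014794) = 5.6386 kWh/t

W = 5.6386 kWh/t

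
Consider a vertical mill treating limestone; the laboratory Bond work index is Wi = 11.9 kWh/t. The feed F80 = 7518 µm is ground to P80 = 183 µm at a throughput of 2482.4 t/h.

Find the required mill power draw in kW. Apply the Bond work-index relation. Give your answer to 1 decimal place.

P = 18430.0 kW

W_Bond = 10·Wi·(1/√P₈₀ − 1/√F₈₀)
W = 10·11.9·(1/√183 − 1/√7518) = 10·11.9·(0.062389) = 7.4243 kWh/t
Power = W × throughput = 7.4243 kWh/t × 2482.4 t/h = 18430.0 kW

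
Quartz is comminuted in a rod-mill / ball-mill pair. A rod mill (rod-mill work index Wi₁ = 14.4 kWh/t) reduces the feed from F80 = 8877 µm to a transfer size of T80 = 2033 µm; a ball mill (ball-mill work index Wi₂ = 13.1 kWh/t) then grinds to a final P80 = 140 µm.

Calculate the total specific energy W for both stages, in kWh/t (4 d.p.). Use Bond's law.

W = 9.8315 kWh/t

Bond: W = 10·Wi·(1/√P80 − 1/√F80)
Stage 1 (8877→2033 µm, Wi₁=14.4): W₁ = 10·14.4·(0.022178 − 0.010614) = 1.6653 kWh/t
Stage 2 (2033→140 µm, Wi₂=13.1): W₂ = 10·13.1·(0.084515 − 0.022178) = 8.1661 kWh/t
W = W₁ + W₂ = 1.6653 + 8.1661 = 9.8315 kWh/t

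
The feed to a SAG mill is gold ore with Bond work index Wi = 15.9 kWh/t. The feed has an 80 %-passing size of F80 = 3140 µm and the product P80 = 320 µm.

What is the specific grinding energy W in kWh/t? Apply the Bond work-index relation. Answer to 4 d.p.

W = 10 Wi (1/√P80 − 1/√F80)  [Bond]
1/√320 = 0.055902;  1/√3140 = 0.017846
W = 10·15.9·(0.055902 − 0.017846) = 6.0509 kWh/t

W = 6.0509 kWh/t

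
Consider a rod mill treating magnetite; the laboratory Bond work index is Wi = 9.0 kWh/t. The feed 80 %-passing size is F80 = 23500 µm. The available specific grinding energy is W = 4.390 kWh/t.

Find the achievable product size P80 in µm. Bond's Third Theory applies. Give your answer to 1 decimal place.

P80 = 327.0 µm

W_Bond = 10·Wi·(1/√P₈₀ − 1/√F₈₀)
P80^(−½) = W/(10 Wi) + F80^(−½)
  = 4.3900/(10·9.0) + 1/√23500 = 0.048778 + 0.006523 = 0.055301
P80 = (1/0.055301)² = 18.0828² = 326.99 µm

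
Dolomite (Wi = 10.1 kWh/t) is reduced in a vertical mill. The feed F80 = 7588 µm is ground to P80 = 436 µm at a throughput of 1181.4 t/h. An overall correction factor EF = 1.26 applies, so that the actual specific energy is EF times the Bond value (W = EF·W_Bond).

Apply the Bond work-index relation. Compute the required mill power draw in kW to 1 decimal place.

W = 10 Wi / √P80 − 10 Wi / √F80
W = 10·10.1·(1/√436 − 1/√7588) = 10·10.1·(0.036411) = 3.6776 kWh/t
W_actual = 1.26 × 3.6776 = 4.6337 kWh/t
P_mill = W·ṁ = 4.6337·1181.4 = 5474.3 kW

P = 5474.3 kW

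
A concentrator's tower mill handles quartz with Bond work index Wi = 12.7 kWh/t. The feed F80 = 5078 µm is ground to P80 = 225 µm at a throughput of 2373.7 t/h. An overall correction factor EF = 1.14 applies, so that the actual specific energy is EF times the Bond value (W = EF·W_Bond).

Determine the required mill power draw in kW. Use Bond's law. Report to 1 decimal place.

Bond:  W = 10 Wi (1/√P − 1/√F)
W = 10·12.7·(1/√225 − 1/√5078) = 10·12.7·(0.052634) = 6.6845 kWh/t
With EF = 1.14: W = 6.6845·1.14 = 7.6203 kWh/t
P_mill = W·ṁ = 7.6203·2373.7 = 18088.3 kW

P = 18088.3 kW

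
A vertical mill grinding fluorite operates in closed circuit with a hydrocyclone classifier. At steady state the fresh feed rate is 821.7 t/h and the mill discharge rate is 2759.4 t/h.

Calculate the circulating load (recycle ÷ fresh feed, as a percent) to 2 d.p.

Steady state: M = F + R.
R = M − F = 2759.4 − 821.7 = 1937.7 t/h
CL = 100·R/F = 100·1937.7/821.7 = 235.82 %

CL = 235.82 %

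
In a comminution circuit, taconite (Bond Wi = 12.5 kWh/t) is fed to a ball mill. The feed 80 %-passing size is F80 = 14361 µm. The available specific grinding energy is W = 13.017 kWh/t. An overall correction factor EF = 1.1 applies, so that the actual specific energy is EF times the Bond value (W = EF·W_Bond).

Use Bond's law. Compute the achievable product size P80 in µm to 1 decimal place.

P80 = 94.2 µm

Bond:  W = 10 Wi (1/√P − 1/√F)
W_Bond = W / EF = 13.017 / 1.1 = 11.8336 kWh/t
1/√P80 = 1/√F80 + W_Bond/(10·Wi)
  = 11.8336/(10·12.5) + 1/√14361 = 0.094669 + 0.008345 = 0.103014
P80 = (1/0.103014)² = 9.7074² = 94.23 µm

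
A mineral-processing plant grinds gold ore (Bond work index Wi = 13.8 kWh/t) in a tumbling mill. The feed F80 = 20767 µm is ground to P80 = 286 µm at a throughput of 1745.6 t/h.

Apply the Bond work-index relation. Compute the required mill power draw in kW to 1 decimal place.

P = 12572.7 kW

W_Bond = 10·Wi·(1/√P₈₀ − 1/√F₈₀)
W = 10·13.8·(1/√286 − 1/√20767) = 10·13.8·(0.052192) = 7.2025 kWh/t
P_mill = W·ṁ = 7.2025·1745.6 = 12572.7 kW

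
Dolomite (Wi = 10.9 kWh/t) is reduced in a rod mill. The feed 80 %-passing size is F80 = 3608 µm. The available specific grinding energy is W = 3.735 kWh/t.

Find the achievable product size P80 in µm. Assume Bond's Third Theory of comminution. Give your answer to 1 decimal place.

P80 = 385.8 µm

W = 10·Wi·[P80^(−½) − F80^(−½)]
P80^-0.5 = F80^-0.5 + W/(10 Wi)
  = 3.7350/(10·10.9) + 1/√3608 = 0.034266 + 0.016648 = 0.050914
P80 = (1/0.050914)² = 19.6409² = 385.76 µm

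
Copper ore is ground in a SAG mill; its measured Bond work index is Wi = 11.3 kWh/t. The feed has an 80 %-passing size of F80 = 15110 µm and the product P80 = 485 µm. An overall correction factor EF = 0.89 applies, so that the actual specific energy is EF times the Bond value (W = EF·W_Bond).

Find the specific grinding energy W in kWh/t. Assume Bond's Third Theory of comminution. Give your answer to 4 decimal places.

W = 3.7485 kWh/t

W = 10 Wi (1/√P80 − 1/√F80)  [Bond]
1/√485 = 0.045408;  1/√15110 = 0.008135
W = 10·11.3·(0.045408 − 0.008135) = 4.2118 kWh/t
With EF = 0.89: W = 4.2118·0.89 = 3.7485 kWh/t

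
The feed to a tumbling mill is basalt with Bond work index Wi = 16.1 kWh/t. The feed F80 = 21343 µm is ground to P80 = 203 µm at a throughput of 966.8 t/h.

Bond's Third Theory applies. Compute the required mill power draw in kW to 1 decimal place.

W = 10·Wi·[P80^(−½) − F80^(−½)]
W = 10·16.1·(1/√203 − 1/√21343) = 10·16.1·(0.063341) = 10.1979 kWh/t
Power = W × throughput = 10.1979 kWh/t × 966.8 t/h = 9859.4 kW

P = 9859.4 kW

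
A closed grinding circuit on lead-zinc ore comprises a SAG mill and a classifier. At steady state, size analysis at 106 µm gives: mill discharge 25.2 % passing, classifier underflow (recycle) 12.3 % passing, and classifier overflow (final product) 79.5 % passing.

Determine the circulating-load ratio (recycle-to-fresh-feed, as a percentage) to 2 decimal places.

Let r = R/F. Size balance at 106 µm:
Fd + Rd = Ru + Fo ⇒ R/F = (o−d)/(d−u)
r = (79.5 − 25.2)/(25.2 − 12.3) = 54.3/12.9 = 4.2093
CL = 100·r = 420.93 %

CL = 420.93 %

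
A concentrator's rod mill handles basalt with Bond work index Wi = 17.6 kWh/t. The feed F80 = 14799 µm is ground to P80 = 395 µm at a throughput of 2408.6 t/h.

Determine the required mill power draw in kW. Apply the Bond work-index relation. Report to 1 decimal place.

P = 17844.7 kW

W_Bond = 10·Wi·(1/√P₈₀ − 1/√F₈₀)
W = 10·17.6·(1/√395 − 1/√14799) = 10·17.6·(0.042095) = 7.4088 kWh/t
P_mill = W·ṁ = 7.4088·2408.6 = 17844.7 kW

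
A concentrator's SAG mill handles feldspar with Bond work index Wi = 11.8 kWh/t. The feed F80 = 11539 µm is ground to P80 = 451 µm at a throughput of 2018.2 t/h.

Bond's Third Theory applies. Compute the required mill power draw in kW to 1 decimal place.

P = 8997.0 kW

W = 10·Wi·[P80^(−½) − F80^(−½)]
W = 10·11.8·(1/√451 − 1/√11539) = 10·11.8·(0.037779) = 4.4579 kWh/t
P_mill = W·ṁ = 4.4579·2018.2 = 8997.0 kW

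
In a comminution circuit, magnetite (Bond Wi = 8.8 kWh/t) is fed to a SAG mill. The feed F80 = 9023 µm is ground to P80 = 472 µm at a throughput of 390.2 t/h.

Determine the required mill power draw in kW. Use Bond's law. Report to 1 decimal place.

P = 1219.0 kW

W = 10·Wi·[P80^(−½) − F80^(−½)]
W = 10·8.8·(1/√472 − 1/√9023) = 10·8.8·(0.035501) = 3.1241 kWh/t
Power = W × throughput = 3.1241 kWh/t × 390.2 t/h = 1219.0 kW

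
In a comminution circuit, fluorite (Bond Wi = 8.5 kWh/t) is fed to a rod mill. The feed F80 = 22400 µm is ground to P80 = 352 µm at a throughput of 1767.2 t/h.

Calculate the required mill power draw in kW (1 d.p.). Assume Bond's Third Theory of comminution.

Bond: W = 10·Wi·(1/√P80 − 1/√F80)
W = 10·8.5·(1/√352 − 1/√22400) = 10·8.5·(0.046619) = 3.9626 kWh/t
Mill draw = 3.9626 × 1767.2 = 7002.7 kW

P = 7002.7 kW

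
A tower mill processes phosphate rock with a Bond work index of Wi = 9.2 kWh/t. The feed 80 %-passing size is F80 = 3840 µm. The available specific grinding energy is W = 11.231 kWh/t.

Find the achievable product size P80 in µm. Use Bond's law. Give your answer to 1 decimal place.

P80 = 52.3 µm

W_Bond = 10·Wi·(1/√P₈₀ − 1/√F₈₀)
⇒ 1/√P80 = W/(10 Wi) + 1/√F80
  = 11.2310/(10·9.2) + 1/√3840 = 0.122076 + 0.016137 = 0.138214
P80 = (1/0.138214)² = 7.2352² = 52.35 µm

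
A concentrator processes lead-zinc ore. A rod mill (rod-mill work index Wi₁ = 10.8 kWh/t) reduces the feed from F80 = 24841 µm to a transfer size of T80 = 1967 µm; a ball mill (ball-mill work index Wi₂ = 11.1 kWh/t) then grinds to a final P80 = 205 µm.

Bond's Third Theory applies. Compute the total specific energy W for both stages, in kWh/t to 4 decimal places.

W = 6.9997 kWh/t

W = 10 Wi (1/√P80 − 1/√F80)  [Bond]
Stage 1 (24841→1967 µm, Wi₁=10.8): W₁ = 10·10.8·(0.022547 − 0.006345) = 1.7499 kWh/t
Stage 2 (1967→205 µm, Wi₂=11.1): W₂ = 10·11.1·(0.069843 − 0.022547) = 5.2498 kWh/t
W = W₁ + W₂ = 1.7499 + 5.2498 = 6.9997 kWh/t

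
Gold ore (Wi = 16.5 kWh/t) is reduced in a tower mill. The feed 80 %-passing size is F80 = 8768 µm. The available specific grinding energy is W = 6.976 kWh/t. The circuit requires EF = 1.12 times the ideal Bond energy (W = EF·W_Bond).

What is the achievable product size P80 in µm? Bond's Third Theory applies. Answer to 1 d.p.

P80 = 426.4 µm

Bond: W = 10·Wi·(1/√P80 − 1/√F80)
W_Bond = W / EF = 6.976 / 1.12 = 6.2286 kWh/t
⇒ 1/√P80 = W_Bond/(10·Wi) + 1/√F80
  = 6.2286/(10·16.5) + 1/√8768 = 0.037749 + 0.010679 = 0.048428
P80 = (1/0.048428)² = 20.6490² = 426.38 µm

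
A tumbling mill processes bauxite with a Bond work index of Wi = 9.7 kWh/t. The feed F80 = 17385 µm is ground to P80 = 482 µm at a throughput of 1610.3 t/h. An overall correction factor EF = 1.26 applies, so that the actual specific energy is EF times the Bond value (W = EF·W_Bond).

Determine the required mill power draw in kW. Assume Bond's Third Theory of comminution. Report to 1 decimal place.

P = 7471.8 kW

W = 10·Wi·[P80^(−½) − F80^(−½)]
W = 10·9.7·(1/√482 − 1/√17385) = 10·9.7·(0.037965) = 3.6826 kWh/t
Apply correction: 3.6826 × 1.26 = 4.6400 kWh/t
Power = W × throughput = 4.6400 kWh/t × 1610.3 t/h = 7471.8 kW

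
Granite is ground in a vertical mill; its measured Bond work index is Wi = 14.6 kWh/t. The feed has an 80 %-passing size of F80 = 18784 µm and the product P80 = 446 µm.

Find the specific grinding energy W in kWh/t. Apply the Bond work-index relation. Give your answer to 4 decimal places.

W = 5.8480 kWh/t

W = 10 Wi (P80^-0.5 − F80^-0.5)
1/√446 = 0.047351;  1/√18784 = 0.007296
W = 10·14.6·(0.047351 − 0.007296) = 5.8480 kWh/t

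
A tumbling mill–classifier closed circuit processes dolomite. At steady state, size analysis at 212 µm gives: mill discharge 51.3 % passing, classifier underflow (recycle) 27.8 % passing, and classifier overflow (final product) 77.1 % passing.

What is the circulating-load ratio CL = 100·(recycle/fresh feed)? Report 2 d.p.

Balance %-passing 212 µm (r = R/F):
(1+r)·d = r·u + o ⇒ r = (o−d)/(d−u)
r = (77.1 − 51.3)/(51.3 − 27.8) = 25.8/23.5 = 1.0979
CL = 100·r = 109.79 %

CL = 109.79 %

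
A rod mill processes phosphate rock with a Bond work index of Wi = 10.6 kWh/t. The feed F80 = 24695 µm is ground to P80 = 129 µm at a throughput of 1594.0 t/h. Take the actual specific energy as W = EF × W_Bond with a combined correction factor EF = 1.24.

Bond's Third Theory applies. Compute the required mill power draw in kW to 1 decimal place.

W = 10 Wi (1/√P80 − 1/√F80)  [Bond]
W = 10·10.6·(1/√129 − 1/√24695) = 10·10.6·(0.081682) = 8.6582 kWh/t
W_actual = 1.24 × 8.6582 = 10.7362 kWh/t
Mill draw = 10.7362 × 1594.0 = 17113.5 kW

P = 17113.5 kW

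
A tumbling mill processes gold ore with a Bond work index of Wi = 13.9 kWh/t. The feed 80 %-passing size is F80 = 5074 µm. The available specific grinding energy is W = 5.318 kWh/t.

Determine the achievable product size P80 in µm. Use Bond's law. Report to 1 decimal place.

P80 = 365.6 µm

W = 10·Wi·(P80^(-½) − F80^(-½))
P80^(−½) = W/(10 Wi) + F80^(−½)
  = 5.3180/(10·13.9) + 1/√5074 = 0.038259 + 0.014039 = 0.052298
P80 = (1/0.052298)² = 19.1213² = 365.63 µm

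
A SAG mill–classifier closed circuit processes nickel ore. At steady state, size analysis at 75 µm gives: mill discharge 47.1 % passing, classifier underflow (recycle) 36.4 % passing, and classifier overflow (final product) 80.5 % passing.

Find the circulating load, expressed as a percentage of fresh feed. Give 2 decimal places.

CL = 312.15 %

Two-product formula at 75 µm:
Fd + Rd = Ru + Fo ⇒ R/F = (o−d)/(d−u)
r = (80.5 − 47.1)/(47.1 − 36.4) = 33.4/10.7 = 3.1215
CL = 100·r = 312.15 %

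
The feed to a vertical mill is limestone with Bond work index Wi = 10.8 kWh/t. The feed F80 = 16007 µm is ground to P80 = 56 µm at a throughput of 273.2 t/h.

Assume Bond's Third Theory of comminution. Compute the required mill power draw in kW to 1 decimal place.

W = 10 Wi (P80^-0.5 − F80^-0.5)
W = 10·10.8·(1/√56 − 1/√16007) = 10·10.8·(0.125727) = 13.5785 kWh/t
P = W·T = 13.5785·273.2 = 3709.6 kW

P = 3709.6 kW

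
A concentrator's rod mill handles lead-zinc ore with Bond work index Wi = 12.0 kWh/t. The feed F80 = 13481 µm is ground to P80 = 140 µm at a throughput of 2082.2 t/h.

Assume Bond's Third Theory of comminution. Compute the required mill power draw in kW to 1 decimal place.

P = 18965.4 kW

W = 10·Wi·[P80^(−½) − F80^(−½)]
W = 10·12.0·(1/√140 − 1/√13481) = 10·12.0·(0.075903) = 9.1083 kWh/t
P_mill = W·ṁ = 9.1083·2082.2 = 18965.4 kW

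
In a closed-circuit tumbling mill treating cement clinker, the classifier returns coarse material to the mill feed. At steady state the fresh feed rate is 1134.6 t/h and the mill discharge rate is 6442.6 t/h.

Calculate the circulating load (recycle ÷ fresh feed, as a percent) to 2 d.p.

Steady state: M = F + R.
R = M − F = 6442.6 − 1134.6 = 5308.0 t/h
CL = 100·R/F = 100·5308.0/1134.6 = 467.83 %

CL = 467.83 %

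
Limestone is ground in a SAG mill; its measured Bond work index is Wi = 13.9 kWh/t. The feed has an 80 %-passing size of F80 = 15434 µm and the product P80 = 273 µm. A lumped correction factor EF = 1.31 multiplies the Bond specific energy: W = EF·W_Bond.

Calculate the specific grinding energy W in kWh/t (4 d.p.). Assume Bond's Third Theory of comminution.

W = 9.5549 kWh/t

W = 10·Wi·(P80^(-½) − F80^(-½))
1/√273 = 0.060523;  1/√15434 = 0.008049
W = 10·13.9·(0.060523 − 0.008049) = 7.2938 kWh/t
W_actual = 1.31 × 7.2938 = 9.5549 kWh/t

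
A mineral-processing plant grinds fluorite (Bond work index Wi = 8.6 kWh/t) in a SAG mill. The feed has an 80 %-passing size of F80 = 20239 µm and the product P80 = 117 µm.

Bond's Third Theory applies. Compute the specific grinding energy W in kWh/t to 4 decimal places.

W = 7.3462 kWh/t

W = 10·Wi·[P80^(−½) − F80^(−½)]
1/√117 = 0.092450;  1/√20239 = 0.007029
W = 10·8.6·(0.092450 − 0.007029) = 7.3462 kWh/t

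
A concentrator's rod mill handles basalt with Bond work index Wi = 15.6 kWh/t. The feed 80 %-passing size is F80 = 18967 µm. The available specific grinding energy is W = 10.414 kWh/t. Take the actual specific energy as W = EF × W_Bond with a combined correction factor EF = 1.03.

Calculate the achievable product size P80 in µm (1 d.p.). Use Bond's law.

W = 10 Wi / √P80 − 10 Wi / √F80
W_Bond = W / EF = 10.414 / 1.03 = 10.1107 kWh/t
⇒ 1/√P80 = W_Bond/(10 Wi) + 1/√F80
  = 10.1107/(10·15.6) + 1/√18967 = 0.064812 + 0.007261 = 0.072073
P80 = (1/0.072073)² = 13.8748² = 192.51 µm

P80 = 192.5 µm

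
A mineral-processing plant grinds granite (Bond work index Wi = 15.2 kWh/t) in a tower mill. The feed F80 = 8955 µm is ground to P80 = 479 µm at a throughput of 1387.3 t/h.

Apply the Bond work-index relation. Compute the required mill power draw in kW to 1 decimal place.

P = 7406.5 kW

W = 10 Wi (P80^-0.5 − F80^-0.5)
W = 10·15.2·(1/√479 − 1/√8955) = 10·15.2·(0.035124) = 5.3388 kWh/t
P = W·T = 5.3388·1387.3 = 7406.5 kW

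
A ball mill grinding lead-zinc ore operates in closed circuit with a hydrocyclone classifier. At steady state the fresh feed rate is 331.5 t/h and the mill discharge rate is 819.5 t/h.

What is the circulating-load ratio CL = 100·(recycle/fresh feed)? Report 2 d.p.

CL = 147.21 %

Mill node: discharge = fresh + recycle.
R = M − F = 819.5 − 331.5 = 488.0 t/h
CL = 100·R/F = 100·488.0/331.5 = 147.21 %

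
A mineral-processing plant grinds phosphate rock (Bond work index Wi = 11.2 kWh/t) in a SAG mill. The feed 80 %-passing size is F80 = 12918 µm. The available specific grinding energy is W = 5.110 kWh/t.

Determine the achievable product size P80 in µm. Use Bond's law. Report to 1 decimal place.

W_Bond = 10·Wi·(1/√P₈₀ − 1/√F₈₀)
⇒ 1/√P80 = W/(10 Wi) + 1/√F80
  = 5.1100/(10·11.2) + 1/√12918 = 0.045625 + 0.008798 = 0.054423
P80 = (1/0.054423)² = 18.3745² = 337.62 µm

P80 = 337.6 µm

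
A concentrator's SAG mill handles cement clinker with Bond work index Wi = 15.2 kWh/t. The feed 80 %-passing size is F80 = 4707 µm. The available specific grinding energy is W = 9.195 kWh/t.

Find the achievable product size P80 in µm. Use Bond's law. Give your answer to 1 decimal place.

P80 = 177.5 µm

W = 10·Wi·(P80^(-½) − F80^(-½))
⇒ 1/√P80 = W/(10·Wi) + 1/√F80
  = 9.1950/(10·15.2) + 1/√4707 = 0.060493 + 0.014576 = 0.075069
P80 = (1/0.075069)² = 13.3211² = 177.45 µm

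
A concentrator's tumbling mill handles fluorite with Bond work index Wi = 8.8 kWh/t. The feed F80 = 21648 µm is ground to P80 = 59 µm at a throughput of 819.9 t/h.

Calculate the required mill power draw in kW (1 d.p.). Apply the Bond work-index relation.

W = 10·Wi·[P80^(−½) − F80^(−½)]
W = 10·8.8·(1/√59 − 1/√21648) = 10·8.8·(0.123392) = 10.8585 kWh/t
Power = W × throughput = 10.8585 kWh/t × 819.9 t/h = 8902.9 kW

P = 8902.9 kW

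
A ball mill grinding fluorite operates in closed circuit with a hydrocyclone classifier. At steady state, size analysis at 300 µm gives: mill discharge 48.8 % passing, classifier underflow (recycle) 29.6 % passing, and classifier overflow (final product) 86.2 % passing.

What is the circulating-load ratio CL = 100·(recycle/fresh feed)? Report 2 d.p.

Let r = R/F. Size balance at 300 µm:
(1+r)d = ru + o → r = (o−d)/(d−u)
r = (86.2 − 48.8)/(48.8 − 29.6) = 37.4/19.2 = 1.9479
CL = 100·r = 194.79 %

CL = 194.79 %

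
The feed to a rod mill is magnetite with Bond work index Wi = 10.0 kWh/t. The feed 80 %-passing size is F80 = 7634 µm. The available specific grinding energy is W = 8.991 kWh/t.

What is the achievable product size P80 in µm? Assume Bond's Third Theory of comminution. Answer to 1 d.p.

Bond:  W = 10 Wi (1/√P − 1/√F)
⇒ 1/√P80 = W/(10·Wi) + 1/√F80
  = 8.9910/(10·10.0) + 1/√7634 = 0.089910 + 0.011445 = 0.101355
P80 = (1/0.101355)² = 9.8663² = 97.34 µm

P80 = 97.3 µm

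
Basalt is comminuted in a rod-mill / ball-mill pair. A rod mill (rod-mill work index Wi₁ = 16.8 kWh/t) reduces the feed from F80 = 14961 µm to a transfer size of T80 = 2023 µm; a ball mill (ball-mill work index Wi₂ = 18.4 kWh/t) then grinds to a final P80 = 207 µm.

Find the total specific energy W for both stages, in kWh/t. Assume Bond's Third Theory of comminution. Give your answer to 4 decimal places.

W = 10·Wi·[P80^(−½) − F80^(−½)]
Stage 1 (14961→2023 µm, Wi₁=16.8): W₁ = 10·16.8·(0.022233 − 0.008176) = 2.3617 kWh/t
Stage 2 (2023→207 µm, Wi₂=18.4): W₂ = 10·18.4·(0.069505 − 0.022233) = 8.6980 kWh/t
W = W₁ + W₂ = 2.3617 + 8.6980 = 11.0597 kWh/t

W = 11.0597 kWh/t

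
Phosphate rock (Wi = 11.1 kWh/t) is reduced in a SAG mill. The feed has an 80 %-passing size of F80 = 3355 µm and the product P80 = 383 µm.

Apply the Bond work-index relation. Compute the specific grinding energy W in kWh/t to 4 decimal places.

W = 10 Wi / √P80 − 10 Wi / √F80
1/√383 = 0.051098;  1/√3355 = 0.017264
W = 10·11.1·(0.051098 − 0.017264) = 3.7555 kWh/t

W = 3.7555 kWh/t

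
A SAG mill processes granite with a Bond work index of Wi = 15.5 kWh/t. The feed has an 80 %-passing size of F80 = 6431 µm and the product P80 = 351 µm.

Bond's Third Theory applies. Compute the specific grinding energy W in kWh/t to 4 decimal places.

W = 10·Wi·[P80^(−½) − F80^(−½)]
1/√351 = 0.053376;  1/√6431 = 0.012470
W = 10·15.5·(0.053376 − 0.012470) = 6.3405 kWh/t

W = 6.3405 kWh/t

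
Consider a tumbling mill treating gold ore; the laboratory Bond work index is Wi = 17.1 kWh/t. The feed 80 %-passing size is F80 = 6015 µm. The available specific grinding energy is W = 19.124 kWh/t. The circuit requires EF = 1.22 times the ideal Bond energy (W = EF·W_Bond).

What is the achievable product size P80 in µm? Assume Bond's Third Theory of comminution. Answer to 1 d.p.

W = 10 Wi (P80^-0.5 − F80^-0.5)
W_Bond = W / EF = 19.124 / 1.22 = 15.6754 kWh/t
P80^(−½) = W_Bond/(10 Wi) + F80^(−½)
  = 15.6754/(10·17.1) + 1/√6015 = 0.091669 + 0.012894 = 0.104563
P80 = (1/0.104563)² = 9.5636² = 91.46 µm

P80 = 91.5 µm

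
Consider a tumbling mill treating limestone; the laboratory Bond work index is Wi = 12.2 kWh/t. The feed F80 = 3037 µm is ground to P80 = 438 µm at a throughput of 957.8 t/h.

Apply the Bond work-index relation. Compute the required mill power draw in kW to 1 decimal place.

Bond:  W = 10 Wi (1/√P − 1/√F)
W = 10·12.2·(1/√438 − 1/√3037) = 10·12.2·(0.029636) = 3.6156 kWh/t
Mill draw = 3.6156 × 957.8 = 3463.0 kW

P = 3463.0 kW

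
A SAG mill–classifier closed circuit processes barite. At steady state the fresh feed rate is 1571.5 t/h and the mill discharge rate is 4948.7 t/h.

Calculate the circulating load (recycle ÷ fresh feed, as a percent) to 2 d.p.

CL = 214.90 %

Discharge = new feed + return, hence
R = M − F = 4948.7 − 1571.5 = 3377.2 t/h
CL = 100·R/F = 100·3377.2/1571.5 = 214.90 %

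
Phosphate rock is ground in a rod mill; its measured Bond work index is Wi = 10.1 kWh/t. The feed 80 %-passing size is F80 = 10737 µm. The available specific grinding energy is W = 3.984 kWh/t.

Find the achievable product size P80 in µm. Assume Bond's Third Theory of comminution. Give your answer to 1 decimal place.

W = 10·Wi·[P80^(−½) − F80^(−½)]
P80^-0.5 = F80^-0.5 + W/(10 Wi)
  = 3.9840/(10·10.1) + 1/√10737 = 0.039446 + 0.009651 = 0.049096
P80 = (1/0.049096)² = 20.3682² = 414.86 µm

P80 = 414.9 µm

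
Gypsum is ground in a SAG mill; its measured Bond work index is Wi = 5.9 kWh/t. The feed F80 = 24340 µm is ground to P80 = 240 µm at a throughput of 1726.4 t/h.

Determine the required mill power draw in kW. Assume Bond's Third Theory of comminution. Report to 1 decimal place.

P = 5922.0 kW

W = 10 Wi (1/√P80 − 1/√F80)  [Bond]
W = 10·5.9·(1/√240 − 1/√24340) = 10·5.9·(0.058140) = 3.4303 kWh/t
Mill draw = 3.4303 × 1726.4 = 5922.0 kW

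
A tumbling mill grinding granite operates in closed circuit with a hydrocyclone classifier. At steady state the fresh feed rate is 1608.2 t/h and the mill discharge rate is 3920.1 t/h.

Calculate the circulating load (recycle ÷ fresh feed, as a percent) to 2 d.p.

CL = 143.76 %

Mill node: discharge = fresh + recycle.
R = M − F = 3920.1 − 1608.2 = 2311.9 t/h
CL = 100·R/F = 100·2311.9/1608.2 = 143.76 %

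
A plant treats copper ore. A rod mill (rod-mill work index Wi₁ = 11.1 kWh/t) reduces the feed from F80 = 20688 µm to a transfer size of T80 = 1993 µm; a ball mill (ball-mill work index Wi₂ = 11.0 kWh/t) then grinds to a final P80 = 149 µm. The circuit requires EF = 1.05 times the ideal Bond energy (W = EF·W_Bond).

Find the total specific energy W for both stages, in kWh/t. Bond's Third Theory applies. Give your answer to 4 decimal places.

W = 10·Wi·[P80^(−½) − F80^(−½)]
Stage 1 (20688→1993 µm, Wi₁=11.1): W₁ = 10·11.1·(0.022400 − 0.006952) = 1.7147 kWh/t
Stage 2 (1993→149 µm, Wi₂=11.0): W₂ = 10·11.0·(0.081923 − 0.022400) = 6.5476 kWh/t
W = W₁ + W₂ = 1.7147 + 6.5476 = 8.2622 kWh/t
With EF = 1.05: W = 8.2622·1.05 = 8.6753 kWh/t

W = 8.6753 kWh/t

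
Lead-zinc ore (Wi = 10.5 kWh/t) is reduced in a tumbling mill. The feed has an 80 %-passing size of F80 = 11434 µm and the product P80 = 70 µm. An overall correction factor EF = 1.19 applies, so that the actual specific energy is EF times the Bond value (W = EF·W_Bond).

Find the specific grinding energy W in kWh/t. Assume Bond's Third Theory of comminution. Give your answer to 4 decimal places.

W = 13.7659 kWh/t

Bond:  W = 10 Wi (1/√P − 1/√F)
1/√70 = 0.119523;  1/√11434 = 0.009352
W = 10·10.5·(0.119523 − 0.009352) = 11.5679 kWh/t
Corrected W = EF·W_Bond = 1.19·11.5679 = 13.7659 kWh/t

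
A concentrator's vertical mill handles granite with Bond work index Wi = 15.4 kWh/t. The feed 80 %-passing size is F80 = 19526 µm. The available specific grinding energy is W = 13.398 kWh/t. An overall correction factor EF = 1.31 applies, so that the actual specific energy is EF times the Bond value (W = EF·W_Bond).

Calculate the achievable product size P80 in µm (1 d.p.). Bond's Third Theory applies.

W = 10 Wi (P80^-0.5 − F80^-0.5)
W_Bond = W / EF = 13.398 / 1.31 = 10.2275 kWh/t
⇒ 1/√P80 = W_Bond/(10·Wi) + 1/√F80
  = 10.2275/(10·15.4) + 1/√19526 = 0.066412 + 0.007156 = 0.073569
P80 = (1/0.073569)² = 13.5928² = 184.76 µm

P80 = 184.8 µm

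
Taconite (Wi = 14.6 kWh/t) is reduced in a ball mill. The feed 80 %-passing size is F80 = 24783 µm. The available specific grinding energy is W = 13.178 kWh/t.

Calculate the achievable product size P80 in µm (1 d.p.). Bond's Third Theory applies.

W = 10 Wi (P80^-0.5 − F80^-0.5)
⇒ 1/√P80 = W/(10 Wi) + 1/√F80
  = 13.1780/(10·14.6) + 1/√24783 = 0.090260 + 0.006352 = 0.096612
P80 = (1/0.096612)² = 10.3506² = 107.14 µm

P80 = 107.1 µm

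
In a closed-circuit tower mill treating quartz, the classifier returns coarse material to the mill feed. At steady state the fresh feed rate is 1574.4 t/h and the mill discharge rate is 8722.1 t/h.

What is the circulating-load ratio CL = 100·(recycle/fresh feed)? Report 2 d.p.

CL = 454.00 %

Discharge = new feed + return, hence
R = M − F = 8722.1 − 1574.4 = 7147.7 t/h
CL = 100·R/F = 100·7147.7/1574.4 = 454.00 %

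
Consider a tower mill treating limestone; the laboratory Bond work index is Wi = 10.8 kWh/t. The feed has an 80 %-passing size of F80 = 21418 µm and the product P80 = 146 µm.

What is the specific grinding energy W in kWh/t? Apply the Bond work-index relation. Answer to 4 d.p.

W = 8.2002 kWh/t

W = 10·Wi·[P80^(−½) − F80^(−½)]
1/√146 = 0.082761;  1/√21418 = 0.006833
W = 10·10.8·(0.082761 − 0.006833) = 8.2002 kWh/t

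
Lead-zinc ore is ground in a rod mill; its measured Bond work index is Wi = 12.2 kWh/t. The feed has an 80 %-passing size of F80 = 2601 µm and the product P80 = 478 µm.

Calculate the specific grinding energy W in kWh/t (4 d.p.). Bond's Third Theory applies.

W = 3.1880 kWh/t

W = 10 Wi / √P80 − 10 Wi / √F80
1/√478 = 0.045739;  1/√2601 = 0.019608
W = 10·12.2·(0.045739 − 0.019608) = 3.1880 kWh/t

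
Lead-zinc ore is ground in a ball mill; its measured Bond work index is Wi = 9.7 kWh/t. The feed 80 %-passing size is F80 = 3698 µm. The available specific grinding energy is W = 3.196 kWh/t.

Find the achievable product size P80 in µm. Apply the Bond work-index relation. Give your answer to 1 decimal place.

P80 = 409.9 µm

W = 10·Wi·(P80^(-½) − F80^(-½))
⇒ 1/√P80 = W/(10·Wi) + 1/√F80
  = 3.1960/(10·9.7) + 1/√3698 = 0.032948 + 0.016444 = 0.049393
P80 = (1/0.049393)² = 20.2459² = 409.90 µm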